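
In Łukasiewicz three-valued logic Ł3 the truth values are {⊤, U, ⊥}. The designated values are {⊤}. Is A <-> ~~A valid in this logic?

Every assignment of A over {⊤, U, ⊥} gives a value in {⊤}.
In particular, with A=U: A <-> ~~A = ⊤.

Yes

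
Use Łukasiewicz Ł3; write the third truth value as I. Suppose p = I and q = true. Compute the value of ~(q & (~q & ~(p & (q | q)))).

~q = ~true = false
q | q = true | true = true
p & (q | q) = I & true = I
~(p & (q | q)) = ~I = I
~q & ~(p & (q | q)) = false & I = false
q & (~q & ~(p & (q | q))) = true & false = false
~(q & (~q & ~(p & (q | q)))) = ~false = true

true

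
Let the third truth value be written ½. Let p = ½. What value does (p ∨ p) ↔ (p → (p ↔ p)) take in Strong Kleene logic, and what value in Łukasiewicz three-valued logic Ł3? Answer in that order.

In Strong Kleene logic: p ∨ p = ½ ∨ ½ = ½
p ↔ p = ½ ↔ ½ = ½
p → (p ↔ p) = ½ → ½ = ½
(p ∨ p) ↔ (p → (p ↔ p)) = ½ ↔ ½ = ½
In Łukasiewicz three-valued logic Ł3: p ∨ p = ½ ∨ ½ = ½
p ↔ p = ½ ↔ ½ = T  [1 − |½−½|]
p → (p ↔ p) = ½ → T = T
(p ∨ p) ↔ (p → (p ↔ p)) = ½ ↔ T = ½

½; ½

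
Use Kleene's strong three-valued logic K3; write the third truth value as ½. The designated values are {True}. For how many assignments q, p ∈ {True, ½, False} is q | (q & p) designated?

Designated under: (q=True, p=True); (q=True, p=½); (q=True, p=False).

3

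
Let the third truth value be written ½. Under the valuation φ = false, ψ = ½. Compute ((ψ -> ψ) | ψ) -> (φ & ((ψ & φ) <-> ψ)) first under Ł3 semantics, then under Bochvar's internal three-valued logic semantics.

false; ½

In Ł3: ψ -> ψ = ½ -> ½ = true  [min(1, 1−½+½)]
(ψ -> ψ) | ψ = true | ½ = true
ψ & φ = ½ & false = false
(ψ & φ) <-> ψ = false <-> ½ = ½
φ & ((ψ & φ) <-> ψ) = false & ½ = false
((ψ -> ψ) | ψ) -> (φ & ((ψ & φ) <-> ψ)) = true -> false = false
In Bochvar's internal three-valued logic: ψ -> ψ = ½ -> ½ = ½  [any arg is the third value ⇒ result is the third value]
(ψ -> ψ) | ψ = ½ | ½ = ½
ψ & φ = ½ & false = ½
(ψ & φ) <-> ψ = ½ <-> ½ = ½
φ & ((ψ & φ) <-> ψ) = false & ½ = ½
((ψ -> ψ) | ψ) -> (φ & ((ψ & φ) <-> ψ)) = ½ -> ½ = ½
They differ because Ł3 and Bochvar's internal three-valued logic treat ½ differently under the binary connectives.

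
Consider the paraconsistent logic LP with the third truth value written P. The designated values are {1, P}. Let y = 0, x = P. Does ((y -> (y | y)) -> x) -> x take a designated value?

Yes

y | y = 0 | 0 = 0
y -> (y | y) = 0 -> 0 = 1
(y -> (y | y)) -> x = 1 -> P = P  [~1 | P]
((y -> (y | y)) -> x) -> x = P -> P = P
P ∈ {1, P}.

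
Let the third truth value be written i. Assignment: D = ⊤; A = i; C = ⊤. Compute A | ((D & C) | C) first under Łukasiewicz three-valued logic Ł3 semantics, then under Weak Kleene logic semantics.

In Łukasiewicz three-valued logic Ł3: D & C = ⊤ & ⊤ = ⊤
(D & C) | C = ⊤ | ⊤ = ⊤
A | ((D & C) | C) = i | ⊤ = ⊤
In Weak Kleene logic: D & C = ⊤ & ⊤ = ⊤
(D & C) | C = ⊤ | ⊤ = ⊤
A | ((D & C) | C) = i | ⊤ = i
They differ because Łukasiewicz three-valued logic Ł3 and Weak Kleene logic treat i differently under the binary connectives.

⊤; i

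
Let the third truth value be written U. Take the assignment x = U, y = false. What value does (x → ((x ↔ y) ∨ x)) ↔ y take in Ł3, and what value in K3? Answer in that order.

false; U

In Ł3: x ↔ y = U ↔ false = U  [1 − |½−0|]
(x ↔ y) ∨ x = U ∨ U = U
x → ((x ↔ y) ∨ x) = U → U = true
(x → ((x ↔ y) ∨ x)) ↔ y = true ↔ false = false
In K3: x ↔ y = U ↔ false = U
(x ↔ y) ∨ x = U ∨ U = U
x → ((x ↔ y) ∨ x) = U → U = U
(x → ((x ↔ y) ∨ x)) ↔ y = U ↔ false = U
They differ because Ł3 and K3 treat U differently under implication.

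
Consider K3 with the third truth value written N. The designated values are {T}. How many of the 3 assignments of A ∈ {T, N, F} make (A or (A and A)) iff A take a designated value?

A=T: T ✓
A=N: N ·
A=F: T ✓

2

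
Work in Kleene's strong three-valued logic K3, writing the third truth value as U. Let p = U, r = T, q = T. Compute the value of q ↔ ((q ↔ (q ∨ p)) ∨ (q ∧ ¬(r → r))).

T

q ∨ p = T ∨ U = T
q ↔ (q ∨ p) = T ↔ T = T
r → r = T → T = T
¬(r → r) = ¬T = F
q ∧ ¬(r → r) = T ∧ F = F
(q ↔ (q ∨ p)) ∨ (q ∧ ¬(r → r)) = T ∨ F = T
q ↔ ((q ↔ (q ∨ p)) ∨ (q ∧ ¬(r → r))) = T ↔ T = T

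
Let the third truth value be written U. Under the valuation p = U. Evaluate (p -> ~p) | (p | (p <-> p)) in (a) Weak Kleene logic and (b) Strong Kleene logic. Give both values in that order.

U; U

In Weak Kleene logic: ~p = ~U = U
p -> ~p = U -> U = U  [any arg is the third value ⇒ result is the third value]
p <-> p = U <-> U = U
p | (p <-> p) = U | U = U
(p -> ~p) | (p | (p <-> p)) = U | U = U
In Strong Kleene logic: ~p = ~U = U
p -> ~p = U -> U = U  [~U | U]
p <-> p = U <-> U = U
p | (p <-> p) = U | U = U
(p -> ~p) | (p | (p <-> p)) = U | U = U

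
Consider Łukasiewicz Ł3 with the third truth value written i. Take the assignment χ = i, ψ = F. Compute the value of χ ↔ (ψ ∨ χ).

ψ ∨ χ = F ∨ i = i
χ ↔ (ψ ∨ χ) = i ↔ i = T

T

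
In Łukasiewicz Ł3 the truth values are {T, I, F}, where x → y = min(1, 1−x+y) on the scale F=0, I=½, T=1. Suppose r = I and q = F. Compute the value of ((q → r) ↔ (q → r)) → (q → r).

T

q → r = F → I = T  [min(1, 1−0+½)]
q → r = F → I = T
(q → r) ↔ (q → r) = T ↔ T = T
q → r = F → I = T
((q → r) ↔ (q → r)) → (q → r) = T → T = T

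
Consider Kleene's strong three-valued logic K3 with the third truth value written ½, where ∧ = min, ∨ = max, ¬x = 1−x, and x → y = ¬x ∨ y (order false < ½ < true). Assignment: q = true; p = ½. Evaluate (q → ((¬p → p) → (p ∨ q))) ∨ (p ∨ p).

¬p = ¬½ = ½
¬p → p = ½ → ½ = ½  [¬½ ∨ ½]
p ∨ q = ½ ∨ true = true
(¬p → p) → (p ∨ q) = ½ → true = true
q → ((¬p → p) → (p ∨ q)) = true → true = true
p ∨ p = ½ ∨ ½ = ½
(q → ((¬p → p) → (p ∨ q))) ∨ (p ∨ p) = true ∨ ½ = true

true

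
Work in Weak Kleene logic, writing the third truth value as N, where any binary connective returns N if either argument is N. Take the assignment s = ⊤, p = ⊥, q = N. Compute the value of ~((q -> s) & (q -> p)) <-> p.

q -> s = N -> ⊤ = N  [any arg is the third value ⇒ result is the third value]
q -> p = N -> ⊥ = N
(q -> s) & (q -> p) = N & N = N
~((q -> s) & (q -> p)) = ~N = N
~((q -> s) & (q -> p)) <-> p = N <-> ⊥ = N

N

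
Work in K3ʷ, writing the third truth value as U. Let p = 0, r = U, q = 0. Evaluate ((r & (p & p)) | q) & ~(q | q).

U

p & p = 0 & 0 = 0
r & (p & p) = U & 0 = U
(r & (p & p)) | q = U | 0 = U
q | q = 0 | 0 = 0
~(q | q) = ~0 = 1
((r & (p & p)) | q) & ~(q | q) = U & 1 = U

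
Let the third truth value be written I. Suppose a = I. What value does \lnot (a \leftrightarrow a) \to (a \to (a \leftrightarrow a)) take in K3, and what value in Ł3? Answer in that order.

In K3: a \leftrightarrow a = I \leftrightarrow I = I
\lnot (a \leftrightarrow a) = \lnot I = I
a \leftrightarrow a = I \leftrightarrow I = I
a \to (a \leftrightarrow a) = I \to I = I
\lnot (a \leftrightarrow a) \to (a \to (a \leftrightarrow a)) = I \to I = I
In Ł3: a \leftrightarrow a = I \leftrightarrow I = 1
\lnot (a \leftrightarrow a) = \lnot 1 = 0
a \leftrightarrow a = I \leftrightarrow I = 1
a \to (a \leftrightarrow a) = I \to 1 = 1
\lnot (a \leftrightarrow a) \to (a \to (a \leftrightarrow a)) = 0 \to 1 = 1
They differ because K3 and Ł3 treat I differently under implication.

I; 1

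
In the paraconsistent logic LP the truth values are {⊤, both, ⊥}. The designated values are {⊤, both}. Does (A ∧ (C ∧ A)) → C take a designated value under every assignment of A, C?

Yes

Every assignment of A, C over {⊤, both, ⊥} gives a value in {⊤, both}.
In particular, with A=both, C=both: (A ∧ (C ∧ A)) → C = both.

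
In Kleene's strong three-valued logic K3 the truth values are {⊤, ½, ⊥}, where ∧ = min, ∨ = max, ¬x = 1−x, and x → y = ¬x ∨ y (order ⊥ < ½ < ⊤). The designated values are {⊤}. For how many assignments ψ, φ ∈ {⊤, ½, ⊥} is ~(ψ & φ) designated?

Of the 9 assignments, 5 give a value in {⊤}.

5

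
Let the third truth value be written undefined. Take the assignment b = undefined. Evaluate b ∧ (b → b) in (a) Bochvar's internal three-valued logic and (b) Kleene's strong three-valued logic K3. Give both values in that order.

In Bochvar's internal three-valued logic: b → b = undefined → undefined = undefined  [any arg is the third value ⇒ result is the third value]
b ∧ (b → b) = undefined ∧ undefined = undefined
In Kleene's strong three-valued logic K3: b → b = undefined → undefined = undefined  [¬undefined ∨ undefined]
b ∧ (b → b) = undefined ∧ undefined = undefined

undefined; undefined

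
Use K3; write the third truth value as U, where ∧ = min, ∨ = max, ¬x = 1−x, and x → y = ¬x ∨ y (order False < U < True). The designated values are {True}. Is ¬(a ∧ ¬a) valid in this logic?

Countermodel: a=U gives U, which is not designated.

No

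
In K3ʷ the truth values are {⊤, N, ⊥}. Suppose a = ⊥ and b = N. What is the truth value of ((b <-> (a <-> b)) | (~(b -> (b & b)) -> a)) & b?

a <-> b = ⊥ <-> N = N
b <-> (a <-> b) = N <-> N = N
b & b = N & N = N
b -> (b & b) = N -> N = N  [any arg is the third value ⇒ result is the third value]
~(b -> (b & b)) = ~N = N
~(b -> (b & b)) -> a = N -> ⊥ = N
(b <-> (a <-> b)) | (~(b -> (b & b)) -> a) = N | N = N
((b <-> (a <-> b)) | (~(b -> (b & b)) -> a)) & b = N & N = N

N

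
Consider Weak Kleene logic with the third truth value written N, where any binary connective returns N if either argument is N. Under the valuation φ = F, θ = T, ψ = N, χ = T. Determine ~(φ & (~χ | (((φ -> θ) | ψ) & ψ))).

N

~χ = ~T = F
φ -> θ = F -> T = T
(φ -> θ) | ψ = T | N = N
((φ -> θ) | ψ) & ψ = N & N = N
~χ | (((φ -> θ) | ψ) & ψ) = F | N = N
φ & (~χ | (((φ -> θ) | ψ) & ψ)) = F & N = N
~(φ & (~χ | (((φ -> θ) | ψ) & ψ))) = ~N = N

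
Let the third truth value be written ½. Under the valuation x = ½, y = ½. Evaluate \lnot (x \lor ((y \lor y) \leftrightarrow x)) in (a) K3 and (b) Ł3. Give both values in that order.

In K3: y \lor y = ½ \lor ½ = ½
(y \lor y) \leftrightarrow x = ½ \leftrightarrow ½ = ½
x \lor ((y \lor y) \leftrightarrow x) = ½ \lor ½ = ½
\lnot (x \lor ((y \lor y) \leftrightarrow x)) = \lnot ½ = ½
In Ł3: y \lor y = ½ \lor ½ = ½
(y \lor y) \leftrightarrow x = ½ \leftrightarrow ½ = true  [1 − |½−½|]
x \lor ((y \lor y) \leftrightarrow x) = ½ \lor true = true
\lnot (x \lor ((y \lor y) \leftrightarrow x)) = \lnot true = false
They differ because K3 and Ł3 treat ½ differently under implication.

½; false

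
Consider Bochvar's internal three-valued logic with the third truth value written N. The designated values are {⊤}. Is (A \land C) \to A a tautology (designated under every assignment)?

Countermodel: A=⊤, C=N gives N, which is not designated.

No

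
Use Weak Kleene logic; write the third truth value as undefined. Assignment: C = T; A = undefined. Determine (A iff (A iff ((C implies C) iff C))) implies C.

C implies C = T implies T = T
(C implies C) iff C = T iff T = T
A iff ((C implies C) iff C) = undefined iff T = undefined
A iff (A iff ((C implies C) iff C)) = undefined iff undefined = undefined
(A iff (A iff ((C implies C) iff C))) implies C = undefined implies T = undefined  [any arg is the third value ⇒ result is the third value]

undefined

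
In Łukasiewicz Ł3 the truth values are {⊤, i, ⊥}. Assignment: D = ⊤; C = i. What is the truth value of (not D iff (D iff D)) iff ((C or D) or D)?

⊥

not D = not ⊤ = ⊥
D iff D = ⊤ iff ⊤ = ⊤
not D iff (D iff D) = ⊥ iff ⊤ = ⊥
C or D = i or ⊤ = ⊤
(C or D) or D = ⊤ or ⊤ = ⊤
(not D iff (D iff D)) iff ((C or D) or D) = ⊥ iff ⊤ = ⊥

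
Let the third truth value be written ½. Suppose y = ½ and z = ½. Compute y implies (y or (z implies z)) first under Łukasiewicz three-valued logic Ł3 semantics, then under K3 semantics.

⊤; ½

In Łukasiewicz three-valued logic Ł3: z implies z = ½ implies ½ = ⊤  [min(1, 1−½+½)]
y or (z implies z) = ½ or ⊤ = ⊤
y implies (y or (z implies z)) = ½ implies ⊤ = ⊤
In K3: z implies z = ½ implies ½ = ½  [not ½ or ½]
y or (z implies z) = ½ or ½ = ½
y implies (y or (z implies z)) = ½ implies ½ = ½
They differ because Łukasiewicz three-valued logic Ł3 and K3 treat ½ differently under implication.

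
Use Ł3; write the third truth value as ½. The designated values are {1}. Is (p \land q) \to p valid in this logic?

Every assignment of p, q over {1, ½, 0} gives a value in {1}.
In particular, with p=½, q=½: (p \land q) \to p = 1.

Yes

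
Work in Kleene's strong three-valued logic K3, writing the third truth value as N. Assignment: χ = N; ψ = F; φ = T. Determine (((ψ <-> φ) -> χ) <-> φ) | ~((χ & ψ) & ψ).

T

ψ <-> φ = F <-> T = F
(ψ <-> φ) -> χ = F -> N = T  [~F | N]
((ψ <-> φ) -> χ) <-> φ = T <-> T = T
χ & ψ = N & F = F
(χ & ψ) & ψ = F & F = F
~((χ & ψ) & ψ) = ~F = T
(((ψ <-> φ) -> χ) <-> φ) | ~((χ & ψ) & ψ) = T | T = T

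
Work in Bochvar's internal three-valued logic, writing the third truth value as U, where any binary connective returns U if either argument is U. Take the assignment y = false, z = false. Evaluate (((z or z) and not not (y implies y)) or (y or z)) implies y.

z or z = false or false = false
y implies y = false implies false = true
not (y implies y) = not true = false
not not (y implies y) = not false = true
(z or z) and not not (y implies y) = false and true = false
y or z = false or false = false
((z or z) and not not (y implies y)) or (y or z) = false or false = false
(((z or z) and not not (y implies y)) or (y or z)) implies y = false implies false = true

true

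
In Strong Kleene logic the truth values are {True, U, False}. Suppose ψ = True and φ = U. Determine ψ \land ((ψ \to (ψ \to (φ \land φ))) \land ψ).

φ \land φ = U \land U = U
ψ \to (φ \land φ) = True \to U = U  [\lnot True \lor U]
ψ \to (ψ \to (φ \land φ)) = True \to U = U
(ψ \to (ψ \to (φ \land φ))) \land ψ = U \land True = U
ψ \land ((ψ \to (ψ \to (φ \land φ))) \land ψ) = True \land U = U

U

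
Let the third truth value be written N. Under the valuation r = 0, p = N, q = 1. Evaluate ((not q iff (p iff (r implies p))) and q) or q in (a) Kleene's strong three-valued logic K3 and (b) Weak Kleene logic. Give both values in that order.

In Kleene's strong three-valued logic K3: not q = not 1 = 0
r implies p = 0 implies N = 1  [not 0 or N]
p iff (r implies p) = N iff 1 = N
not q iff (p iff (r implies p)) = 0 iff N = N
(not q iff (p iff (r implies p))) and q = N and 1 = N
((not q iff (p iff (r implies p))) and q) or q = N or 1 = 1
In Weak Kleene logic: not q = not 1 = 0
r implies p = 0 implies N = N  [any arg is the third value ⇒ result is the third value]
p iff (r implies p) = N iff N = N
not q iff (p iff (r implies p)) = 0 iff N = N
(not q iff (p iff (r implies p))) and q = N and 1 = N
((not q iff (p iff (r implies p))) and q) or q = N or 1 = N
They differ because Kleene's strong three-valued logic K3 and Weak Kleene logic treat N differently under the binary connectives.

1; N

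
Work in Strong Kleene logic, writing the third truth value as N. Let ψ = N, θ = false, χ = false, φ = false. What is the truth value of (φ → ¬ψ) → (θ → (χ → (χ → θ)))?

¬ψ = ¬N = N
φ → ¬ψ = false → N = true  [¬false ∨ N]
χ → θ = false → false = true
χ → (χ → θ) = false → true = true
θ → (χ → (χ → θ)) = false → true = true
(φ → ¬ψ) → (θ → (χ → (χ → θ))) = true → true = true

true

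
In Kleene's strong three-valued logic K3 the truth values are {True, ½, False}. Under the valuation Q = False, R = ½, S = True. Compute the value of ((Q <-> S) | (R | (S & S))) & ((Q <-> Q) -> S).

True

Q <-> S = False <-> True = False
S & S = True & True = True
R | (S & S) = ½ | True = True
(Q <-> S) | (R | (S & S)) = False | True = True
Q <-> Q = False <-> False = True
(Q <-> Q) -> S = True -> True = True
((Q <-> S) | (R | (S & S))) & ((Q <-> Q) -> S) = True & True = True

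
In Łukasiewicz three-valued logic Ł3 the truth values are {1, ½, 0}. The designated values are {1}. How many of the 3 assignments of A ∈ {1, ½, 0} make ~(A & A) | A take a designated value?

A=1: 1 ✓
A=½: ½ ·
A=0: 1 ✓

2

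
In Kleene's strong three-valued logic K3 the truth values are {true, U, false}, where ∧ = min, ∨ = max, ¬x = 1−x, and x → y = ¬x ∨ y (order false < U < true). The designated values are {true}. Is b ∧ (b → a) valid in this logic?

Countermodel: b=true, a=U gives U, which is not designated.

No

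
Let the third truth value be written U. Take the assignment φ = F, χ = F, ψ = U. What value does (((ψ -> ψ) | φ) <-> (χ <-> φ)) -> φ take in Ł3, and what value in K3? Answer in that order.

In Ł3: ψ -> ψ = U -> U = T  [min(1, 1−½+½)]
(ψ -> ψ) | φ = T | F = T
χ <-> φ = F <-> F = T
((ψ -> ψ) | φ) <-> (χ <-> φ) = T <-> T = T
(((ψ -> ψ) | φ) <-> (χ <-> φ)) -> φ = T -> F = F
In K3: ψ -> ψ = U -> U = U
(ψ -> ψ) | φ = U | F = U
χ <-> φ = F <-> F = T
((ψ -> ψ) | φ) <-> (χ <-> φ) = U <-> T = U
(((ψ -> ψ) | φ) <-> (χ <-> φ)) -> φ = U -> F = U
They differ because Ł3 and K3 treat U differently under implication.

F; U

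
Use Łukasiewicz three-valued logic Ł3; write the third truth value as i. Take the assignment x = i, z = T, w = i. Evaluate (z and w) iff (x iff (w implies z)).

T

z and w = T and i = i
w implies z = i implies T = T  [min(1, 1−½+1)]
x iff (w implies z) = i iff T = i
(z and w) iff (x iff (w implies z)) = i iff i = T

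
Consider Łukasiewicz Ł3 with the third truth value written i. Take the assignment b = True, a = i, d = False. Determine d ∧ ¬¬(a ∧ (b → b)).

False

b → b = True → True = True
a ∧ (b → b) = i ∧ True = i
¬(a ∧ (b → b)) = ¬i = i
¬¬(a ∧ (b → b)) = ¬i = i
d ∧ ¬¬(a ∧ (b → b)) = False ∧ i = False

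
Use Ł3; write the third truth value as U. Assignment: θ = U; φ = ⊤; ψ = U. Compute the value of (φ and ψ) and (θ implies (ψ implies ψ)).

U

φ and ψ = ⊤ and U = U
ψ implies ψ = U implies U = ⊤  [min(1, 1−½+½)]
θ implies (ψ implies ψ) = U implies ⊤ = ⊤
(φ and ψ) and (θ implies (ψ implies ψ)) = U and ⊤ = U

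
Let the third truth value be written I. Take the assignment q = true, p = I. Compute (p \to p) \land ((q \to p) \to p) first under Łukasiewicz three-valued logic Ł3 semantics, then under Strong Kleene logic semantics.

In Łukasiewicz three-valued logic Ł3: p \to p = I \to I = true  [min(1, 1−½+½)]
q \to p = true \to I = I
(q \to p) \to p = I \to I = true
(p \to p) \land ((q \to p) \to p) = true \land true = true
In Strong Kleene logic: p \to p = I \to I = I  [\lnot I \lor I]
q \to p = true \to I = I
(q \to p) \to p = I \to I = I
(p \to p) \land ((q \to p) \to p) = I \land I = I
They differ because Łukasiewicz three-valued logic Ł3 and Strong Kleene logic treat I differently under implication.

true; I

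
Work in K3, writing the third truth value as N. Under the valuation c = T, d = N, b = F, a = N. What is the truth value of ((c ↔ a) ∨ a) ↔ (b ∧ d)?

N

c ↔ a = T ↔ N = N
(c ↔ a) ∨ a = N ∨ N = N
b ∧ d = F ∧ N = F
((c ↔ a) ∨ a) ↔ (b ∧ d) = N ↔ F = N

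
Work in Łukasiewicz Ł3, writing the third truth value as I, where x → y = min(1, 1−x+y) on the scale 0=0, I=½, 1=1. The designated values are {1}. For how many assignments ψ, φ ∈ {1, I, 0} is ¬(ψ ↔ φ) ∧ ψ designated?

Designated under: (ψ=1, φ=0).

1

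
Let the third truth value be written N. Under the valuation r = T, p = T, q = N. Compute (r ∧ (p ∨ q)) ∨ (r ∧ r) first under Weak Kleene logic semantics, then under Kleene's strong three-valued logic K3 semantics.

N; T

In Weak Kleene logic: p ∨ q = T ∨ N = N
r ∧ (p ∨ q) = T ∧ N = N
r ∧ r = T ∧ T = T
(r ∧ (p ∨ q)) ∨ (r ∧ r) = N ∨ T = N
In Kleene's strong three-valued logic K3: p ∨ q = T ∨ N = T
r ∧ (p ∨ q) = T ∧ T = T
r ∧ r = T ∧ T = T
(r ∧ (p ∨ q)) ∨ (r ∧ r) = T ∨ T = T
They differ because Weak Kleene logic and Kleene's strong three-valued logic K3 treat N differently under the binary connectives.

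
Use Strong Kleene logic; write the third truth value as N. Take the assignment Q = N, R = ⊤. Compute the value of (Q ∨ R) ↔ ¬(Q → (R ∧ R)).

⊥

Q ∨ R = N ∨ ⊤ = ⊤
R ∧ R = ⊤ ∧ ⊤ = ⊤
Q → (R ∧ R) = N → ⊤ = ⊤
¬(Q → (R ∧ R)) = ¬⊤ = ⊥
(Q ∨ R) ↔ ¬(Q → (R ∧ R)) = ⊤ ↔ ⊥ = ⊥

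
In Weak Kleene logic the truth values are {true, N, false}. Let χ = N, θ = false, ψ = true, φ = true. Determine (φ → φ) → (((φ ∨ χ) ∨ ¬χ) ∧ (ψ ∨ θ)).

N

φ → φ = true → true = true
φ ∨ χ = true ∨ N = N
¬χ = ¬N = N
(φ ∨ χ) ∨ ¬χ = N ∨ N = N
ψ ∨ θ = true ∨ false = true
((φ ∨ χ) ∨ ¬χ) ∧ (ψ ∨ θ) = N ∧ true = N
(φ → φ) → (((φ ∨ χ) ∨ ¬χ) ∧ (ψ ∨ θ)) = true → N = N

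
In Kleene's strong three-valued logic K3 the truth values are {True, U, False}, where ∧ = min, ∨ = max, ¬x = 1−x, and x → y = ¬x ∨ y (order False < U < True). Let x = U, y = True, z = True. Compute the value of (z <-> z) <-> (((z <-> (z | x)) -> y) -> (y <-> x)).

U

z <-> z = True <-> True = True
z | x = True | U = True
z <-> (z | x) = True <-> True = True
(z <-> (z | x)) -> y = True -> True = True
y <-> x = True <-> U = U
((z <-> (z | x)) -> y) -> (y <-> x) = True -> U = U  [~True | U]
(z <-> z) <-> (((z <-> (z | x)) -> y) -> (y <-> x)) = True <-> U = U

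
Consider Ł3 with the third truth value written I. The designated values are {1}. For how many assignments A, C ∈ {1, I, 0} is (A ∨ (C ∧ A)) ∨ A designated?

3

Designated under: (A=1, C=1); (A=1, C=I); (A=1, C=0).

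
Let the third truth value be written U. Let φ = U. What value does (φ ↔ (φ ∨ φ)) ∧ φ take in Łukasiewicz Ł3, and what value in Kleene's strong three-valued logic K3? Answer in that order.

U; U

In Łukasiewicz Ł3: φ ∨ φ = U ∨ U = U
φ ↔ (φ ∨ φ) = U ↔ U = 1  [1 − |½−½|]
(φ ↔ (φ ∨ φ)) ∧ φ = 1 ∧ U = U
In Kleene's strong three-valued logic K3: φ ∨ φ = U ∨ U = U
φ ↔ (φ ∨ φ) = U ↔ U = U
(φ ↔ (φ ∨ φ)) ∧ φ = U ∧ U = U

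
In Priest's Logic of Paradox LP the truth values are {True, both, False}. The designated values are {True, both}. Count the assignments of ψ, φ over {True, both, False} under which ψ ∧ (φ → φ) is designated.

6

Of the 9 assignments, 6 give a value in {True, both}.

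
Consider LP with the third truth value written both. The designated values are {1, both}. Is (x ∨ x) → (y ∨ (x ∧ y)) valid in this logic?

No

Countermodel: x=1, y=0 gives 0, which is not designated.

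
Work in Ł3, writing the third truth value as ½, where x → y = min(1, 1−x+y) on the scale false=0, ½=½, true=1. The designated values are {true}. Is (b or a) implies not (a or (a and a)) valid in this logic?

Countermodel: b=true, a=true gives false, which is not designated.

No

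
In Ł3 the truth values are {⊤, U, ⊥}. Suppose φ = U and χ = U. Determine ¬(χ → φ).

χ → φ = U → U = ⊤  [min(1, 1−½+½)]
¬(χ → φ) = ¬⊤ = ⊥

⊥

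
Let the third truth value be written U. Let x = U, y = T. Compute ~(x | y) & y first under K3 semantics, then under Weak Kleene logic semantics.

F; U

In K3: x | y = U | T = T
~(x | y) = ~T = F
~(x | y) & y = F & T = F
In Weak Kleene logic: x | y = U | T = U
~(x | y) = ~U = U
~(x | y) & y = U & T = U
They differ because K3 and Weak Kleene logic treat U differently under the binary connectives.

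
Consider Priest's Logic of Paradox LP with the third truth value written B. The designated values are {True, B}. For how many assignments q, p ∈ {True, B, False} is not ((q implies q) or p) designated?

Designated under: (q=B, p=B); (q=B, p=False).

2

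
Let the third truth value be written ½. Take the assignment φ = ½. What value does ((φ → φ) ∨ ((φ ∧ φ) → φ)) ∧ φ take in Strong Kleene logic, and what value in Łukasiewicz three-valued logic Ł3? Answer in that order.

½; ½

In Strong Kleene logic: φ → φ = ½ → ½ = ½
φ ∧ φ = ½ ∧ ½ = ½
(φ ∧ φ) → φ = ½ → ½ = ½
(φ → φ) ∨ ((φ ∧ φ) → φ) = ½ ∨ ½ = ½
((φ → φ) ∨ ((φ ∧ φ) → φ)) ∧ φ = ½ ∧ ½ = ½
In Łukasiewicz three-valued logic Ł3: φ → φ = ½ → ½ = true  [min(1, 1−½+½)]
φ ∧ φ = ½ ∧ ½ = ½
(φ ∧ φ) → φ = ½ → ½ = true
(φ → φ) ∨ ((φ ∧ φ) → φ) = true ∨ true = true
((φ → φ) ∨ ((φ ∧ φ) → φ)) ∧ φ = true ∧ ½ = ½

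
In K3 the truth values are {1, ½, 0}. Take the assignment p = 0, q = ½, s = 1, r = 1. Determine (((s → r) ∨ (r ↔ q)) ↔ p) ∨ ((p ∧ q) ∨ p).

s → r = 1 → 1 = 1
r ↔ q = 1 ↔ ½ = ½
(s → r) ∨ (r ↔ q) = 1 ∨ ½ = 1
((s → r) ∨ (r ↔ q)) ↔ p = 1 ↔ 0 = 0
p ∧ q = 0 ∧ ½ = 0
(p ∧ q) ∨ p = 0 ∨ 0 = 0
(((s → r) ∨ (r ↔ q)) ↔ p) ∨ ((p ∧ q) ∨ p) = 0 ∨ 0 = 0

0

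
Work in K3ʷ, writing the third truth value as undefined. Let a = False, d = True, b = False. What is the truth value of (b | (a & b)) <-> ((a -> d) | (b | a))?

a & b = False & False = False
b | (a & b) = False | False = False
a -> d = False -> True = True
b | a = False | False = False
(a -> d) | (b | a) = True | False = True
(b | (a & b)) <-> ((a -> d) | (b | a)) = False <-> True = False

False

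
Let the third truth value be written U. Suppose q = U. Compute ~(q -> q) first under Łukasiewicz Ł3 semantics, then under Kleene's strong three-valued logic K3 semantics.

In Łukasiewicz Ł3: q -> q = U -> U = 1
~(q -> q) = ~1 = 0
In Kleene's strong three-valued logic K3: q -> q = U -> U = U  [~U | U]
~(q -> q) = ~U = U
They differ because Łukasiewicz Ł3 and Kleene's strong three-valued logic K3 treat U differently under implication.

0; U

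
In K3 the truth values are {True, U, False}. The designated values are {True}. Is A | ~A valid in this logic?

Countermodel: A=U gives U, which is not designated.

No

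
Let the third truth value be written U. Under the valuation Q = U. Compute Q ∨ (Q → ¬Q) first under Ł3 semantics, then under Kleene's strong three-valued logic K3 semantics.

1; U

In Ł3: ¬Q = ¬U = U
Q → ¬Q = U → U = 1
Q ∨ (Q → ¬Q) = U ∨ 1 = 1
In Kleene's strong three-valued logic K3: ¬Q = ¬U = U
Q → ¬Q = U → U = U  [¬U ∨ U]
Q ∨ (Q → ¬Q) = U ∨ U = U
They differ because Ł3 and Kleene's strong three-valued logic K3 treat U differently under implication.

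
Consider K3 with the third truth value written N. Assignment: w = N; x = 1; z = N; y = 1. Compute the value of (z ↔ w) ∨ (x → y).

1

z ↔ w = N ↔ N = N
x → y = 1 → 1 = 1
(z ↔ w) ∨ (x → y) = N ∨ 1 = 1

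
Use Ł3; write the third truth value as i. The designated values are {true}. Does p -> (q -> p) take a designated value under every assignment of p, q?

Every assignment of p, q over {true, i, false} gives a value in {true}.
In particular, with p=i, q=i: p -> (q -> p) = true.

Yes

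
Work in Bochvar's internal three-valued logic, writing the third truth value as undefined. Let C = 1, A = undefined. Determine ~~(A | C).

A | C = undefined | 1 = undefined
~(A | C) = ~undefined = undefined
~~(A | C) = ~undefined = undefined

undefined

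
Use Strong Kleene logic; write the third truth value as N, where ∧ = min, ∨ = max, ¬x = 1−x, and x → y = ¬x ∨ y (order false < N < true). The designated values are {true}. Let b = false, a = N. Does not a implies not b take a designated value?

Yes

not a = not N = N
not b = not false = true
not a implies not b = N implies true = true  [not N or true]
true ∈ {true}.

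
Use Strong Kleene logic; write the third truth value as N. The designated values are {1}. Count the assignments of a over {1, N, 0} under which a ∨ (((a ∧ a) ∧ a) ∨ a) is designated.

a=1: 1 ✓
a=N: N ·
a=0: 0 ·

1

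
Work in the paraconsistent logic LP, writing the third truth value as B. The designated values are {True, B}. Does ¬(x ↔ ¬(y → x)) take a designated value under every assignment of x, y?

No

Countermodel: x=False, y=False gives False, which is not designated.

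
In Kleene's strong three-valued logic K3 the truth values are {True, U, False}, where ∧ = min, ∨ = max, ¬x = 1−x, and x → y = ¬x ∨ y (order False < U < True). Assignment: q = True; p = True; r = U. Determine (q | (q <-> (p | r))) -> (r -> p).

p | r = True | U = True
q <-> (p | r) = True <-> True = True
q | (q <-> (p | r)) = True | True = True
r -> p = U -> True = True  [~U | True]
(q | (q <-> (p | r))) -> (r -> p) = True -> True = True

True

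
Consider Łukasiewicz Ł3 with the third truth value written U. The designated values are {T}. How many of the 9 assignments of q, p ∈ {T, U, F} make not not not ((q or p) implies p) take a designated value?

Designated under: (q=T, p=F).

1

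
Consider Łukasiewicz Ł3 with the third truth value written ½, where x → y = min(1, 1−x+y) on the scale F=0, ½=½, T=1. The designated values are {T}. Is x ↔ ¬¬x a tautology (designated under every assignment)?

Yes

Every assignment of x over {T, ½, F} gives a value in {T}.
In particular, with x=½: x ↔ ¬¬x = T.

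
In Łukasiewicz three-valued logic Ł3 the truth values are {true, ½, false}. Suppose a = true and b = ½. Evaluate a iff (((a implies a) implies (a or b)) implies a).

true

a implies a = true implies true = true
a or b = true or ½ = true
(a implies a) implies (a or b) = true implies true = true
((a implies a) implies (a or b)) implies a = true implies true = true
a iff (((a implies a) implies (a or b)) implies a) = true iff true = true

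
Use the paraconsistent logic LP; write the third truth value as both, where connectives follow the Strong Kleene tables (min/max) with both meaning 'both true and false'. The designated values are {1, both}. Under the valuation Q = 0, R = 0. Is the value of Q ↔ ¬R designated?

¬R = ¬0 = 1
Q ↔ ¬R = 0 ↔ 1 = 0
0 ∉ {1, both}.

No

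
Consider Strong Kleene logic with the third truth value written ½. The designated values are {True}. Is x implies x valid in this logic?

Countermodel: x=½ gives ½, which is not designated.

No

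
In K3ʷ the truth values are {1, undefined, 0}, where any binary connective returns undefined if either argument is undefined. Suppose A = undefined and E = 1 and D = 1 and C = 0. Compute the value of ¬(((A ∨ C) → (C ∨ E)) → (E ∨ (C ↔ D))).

undefined

A ∨ C = undefined ∨ 0 = undefined
C ∨ E = 0 ∨ 1 = 1
(A ∨ C) → (C ∨ E) = undefined → 1 = undefined  [any arg is the third value ⇒ result is the third value]
C ↔ D = 0 ↔ 1 = 0
E ∨ (C ↔ D) = 1 ∨ 0 = 1
((A ∨ C) → (C ∨ E)) → (E ∨ (C ↔ D)) = undefined → 1 = undefined
¬(((A ∨ C) → (C ∨ E)) → (E ∨ (C ↔ D))) = ¬undefined = undefined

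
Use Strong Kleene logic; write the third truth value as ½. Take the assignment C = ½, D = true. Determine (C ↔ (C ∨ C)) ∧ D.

C ∨ C = ½ ∨ ½ = ½
C ↔ (C ∨ C) = ½ ↔ ½ = ½
(C ↔ (C ∨ C)) ∧ D = ½ ∧ true = ½

½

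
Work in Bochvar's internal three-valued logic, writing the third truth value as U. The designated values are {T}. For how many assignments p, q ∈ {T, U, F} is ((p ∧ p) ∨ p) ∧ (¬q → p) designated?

2

Designated under: (p=T, q=T); (p=T, q=F).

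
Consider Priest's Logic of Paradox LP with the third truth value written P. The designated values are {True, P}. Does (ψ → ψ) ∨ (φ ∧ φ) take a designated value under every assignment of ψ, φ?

Every assignment of ψ, φ over {True, P, False} gives a value in {True, P}.
In particular, with ψ=P, φ=P: (ψ → ψ) ∨ (φ ∧ φ) = P.

Yes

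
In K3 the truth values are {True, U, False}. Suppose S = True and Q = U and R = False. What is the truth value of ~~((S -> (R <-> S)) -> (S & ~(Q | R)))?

R <-> S = False <-> True = False
S -> (R <-> S) = True -> False = False
Q | R = U | False = U
~(Q | R) = ~U = U
S & ~(Q | R) = True & U = U
(S -> (R <-> S)) -> (S & ~(Q | R)) = False -> U = True  [~False | U]
~((S -> (R <-> S)) -> (S & ~(Q | R))) = ~True = False
~~((S -> (R <-> S)) -> (S & ~(Q | R))) = ~False = True

True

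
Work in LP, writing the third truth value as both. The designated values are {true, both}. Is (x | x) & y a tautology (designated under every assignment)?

No

Countermodel: x=true, y=false gives false, which is not designated.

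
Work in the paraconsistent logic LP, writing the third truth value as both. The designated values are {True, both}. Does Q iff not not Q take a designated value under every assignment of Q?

Yes

Every assignment of Q over {True, both, False} gives a value in {True, both}.
In particular, with Q=both: Q iff not not Q = both.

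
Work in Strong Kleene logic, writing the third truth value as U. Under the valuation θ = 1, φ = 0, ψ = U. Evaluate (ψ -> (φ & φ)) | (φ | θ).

φ & φ = 0 & 0 = 0
ψ -> (φ & φ) = U -> 0 = U  [~U | 0]
φ | θ = 0 | 1 = 1
(ψ -> (φ & φ)) | (φ | θ) = U | 1 = 1

1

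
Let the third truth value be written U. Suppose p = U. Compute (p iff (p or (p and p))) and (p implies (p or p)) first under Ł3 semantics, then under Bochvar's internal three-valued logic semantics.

In Ł3: p and p = U and U = U
p or (p and p) = U or U = U
p iff (p or (p and p)) = U iff U = 1
p or p = U or U = U
p implies (p or p) = U implies U = 1
(p iff (p or (p and p))) and (p implies (p or p)) = 1 and 1 = 1
In Bochvar's internal three-valued logic: p and p = U and U = U
p or (p and p) = U or U = U
p iff (p or (p and p)) = U iff U = U
p or p = U or U = U
p implies (p or p) = U implies U = U
(p iff (p or (p and p))) and (p implies (p or p)) = U and U = U
They differ because Ł3 and Bochvar's internal three-valued logic treat U differently under the binary connectives.

1; U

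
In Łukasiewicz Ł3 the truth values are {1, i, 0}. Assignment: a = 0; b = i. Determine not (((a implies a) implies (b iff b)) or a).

0

a implies a = 0 implies 0 = 1
b iff b = i iff i = 1
(a implies a) implies (b iff b) = 1 implies 1 = 1
((a implies a) implies (b iff b)) or a = 1 or 0 = 1
not (((a implies a) implies (b iff b)) or a) = not 1 = 0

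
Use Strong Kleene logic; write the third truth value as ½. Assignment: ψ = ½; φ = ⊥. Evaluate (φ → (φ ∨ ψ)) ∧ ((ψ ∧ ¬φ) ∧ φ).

φ ∨ ψ = ⊥ ∨ ½ = ½
φ → (φ ∨ ψ) = ⊥ → ½ = ⊤
¬φ = ¬⊥ = ⊤
ψ ∧ ¬φ = ½ ∧ ⊤ = ½
(ψ ∧ ¬φ) ∧ φ = ½ ∧ ⊥ = ⊥
(φ → (φ ∨ ψ)) ∧ ((ψ ∧ ¬φ) ∧ φ) = ⊤ ∧ ⊥ = ⊥

⊥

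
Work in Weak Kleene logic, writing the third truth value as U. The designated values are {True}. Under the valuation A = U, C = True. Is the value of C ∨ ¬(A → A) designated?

No

A → A = U → U = U  [any arg is the third value ⇒ result is the third value]
¬(A → A) = ¬U = U
C ∨ ¬(A → A) = True ∨ U = U
U ∉ {True}.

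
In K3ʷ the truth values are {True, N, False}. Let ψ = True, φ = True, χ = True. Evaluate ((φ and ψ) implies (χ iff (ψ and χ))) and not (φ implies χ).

φ and ψ = True and True = True
ψ and χ = True and True = True
χ iff (ψ and χ) = True iff True = True
(φ and ψ) implies (χ iff (ψ and χ)) = True implies True = True
φ implies χ = True implies True = True
not (φ implies χ) = not True = False
((φ and ψ) implies (χ iff (ψ and χ))) and not (φ implies χ) = True and False = False

False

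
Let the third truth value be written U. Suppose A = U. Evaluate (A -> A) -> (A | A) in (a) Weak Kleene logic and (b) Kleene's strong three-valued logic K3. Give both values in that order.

U; U

In Weak Kleene logic: A -> A = U -> U = U  [any arg is the third value ⇒ result is the third value]
A | A = U | U = U
(A -> A) -> (A | A) = U -> U = U
In Kleene's strong three-valued logic K3: A -> A = U -> U = U  [~U | U]
A | A = U | U = U
(A -> A) -> (A | A) = U -> U = U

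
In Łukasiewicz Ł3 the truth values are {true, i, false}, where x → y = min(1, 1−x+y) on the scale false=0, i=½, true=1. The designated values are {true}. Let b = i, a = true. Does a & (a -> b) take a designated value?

a -> b = true -> i = i  [min(1, 1−1+½)]
a & (a -> b) = true & i = i
i ∉ {true}.

No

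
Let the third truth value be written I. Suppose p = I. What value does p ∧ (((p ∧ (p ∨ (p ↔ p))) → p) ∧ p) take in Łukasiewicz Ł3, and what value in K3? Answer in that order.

In Łukasiewicz Ł3: p ↔ p = I ↔ I = T
p ∨ (p ↔ p) = I ∨ T = T
p ∧ (p ∨ (p ↔ p)) = I ∧ T = I
(p ∧ (p ∨ (p ↔ p))) → p = I → I = T
((p ∧ (p ∨ (p ↔ p))) → p) ∧ p = T ∧ I = I
p ∧ (((p ∧ (p ∨ (p ↔ p))) → p) ∧ p) = I ∧ I = I
In K3: p ↔ p = I ↔ I = I
p ∨ (p ↔ p) = I ∨ I = I
p ∧ (p ∨ (p ↔ p)) = I ∧ I = I
(p ∧ (p ∨ (p ↔ p))) → p = I → I = I
((p ∧ (p ∨ (p ↔ p))) → p) ∧ p = I ∧ I = I
p ∧ (((p ∧ (p ∨ (p ↔ p))) → p) ∧ p) = I ∧ I = I

I; I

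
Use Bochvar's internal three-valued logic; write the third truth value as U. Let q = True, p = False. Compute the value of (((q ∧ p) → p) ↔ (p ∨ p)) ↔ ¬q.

True

q ∧ p = True ∧ False = False
(q ∧ p) → p = False → False = True
p ∨ p = False ∨ False = False
((q ∧ p) → p) ↔ (p ∨ p) = True ↔ False = False
¬q = ¬True = False
(((q ∧ p) → p) ↔ (p ∨ p)) ↔ ¬q = False ↔ False = True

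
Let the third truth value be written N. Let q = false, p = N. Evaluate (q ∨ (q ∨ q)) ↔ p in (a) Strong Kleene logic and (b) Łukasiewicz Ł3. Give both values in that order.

N; N

In Strong Kleene logic: q ∨ q = false ∨ false = false
q ∨ (q ∨ q) = false ∨ false = false
(q ∨ (q ∨ q)) ↔ p = false ↔ N = N
In Łukasiewicz Ł3: q ∨ q = false ∨ false = false
q ∨ (q ∨ q) = false ∨ false = false
(q ∨ (q ∨ q)) ↔ p = false ↔ N = N  [1 − |0−½|]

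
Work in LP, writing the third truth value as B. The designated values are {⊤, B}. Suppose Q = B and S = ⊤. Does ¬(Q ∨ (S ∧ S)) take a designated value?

S ∧ S = ⊤ ∧ ⊤ = ⊤
Q ∨ (S ∧ S) = B ∨ ⊤ = ⊤
¬(Q ∨ (S ∧ S)) = ¬⊤ = ⊥
⊥ ∉ {⊤, B}.

No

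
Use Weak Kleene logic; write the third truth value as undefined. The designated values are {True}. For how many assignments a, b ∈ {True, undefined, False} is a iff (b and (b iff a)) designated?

Designated under: (a=True, b=True); (a=False, b=True); (a=False, b=False).

3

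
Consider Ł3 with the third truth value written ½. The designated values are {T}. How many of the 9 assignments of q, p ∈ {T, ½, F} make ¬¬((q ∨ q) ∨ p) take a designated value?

Of the 9 assignments, 5 give a value in {T}.

5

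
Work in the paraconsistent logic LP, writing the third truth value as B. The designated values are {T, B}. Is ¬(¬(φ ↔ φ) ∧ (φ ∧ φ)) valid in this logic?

Every assignment of φ over {T, B, F} gives a value in {T, B}.
In particular, with φ=B: ¬(¬(φ ↔ φ) ∧ (φ ∧ φ)) = B.

Yes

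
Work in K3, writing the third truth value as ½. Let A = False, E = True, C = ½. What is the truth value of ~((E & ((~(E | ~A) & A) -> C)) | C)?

~A = ~False = True
E | ~A = True | True = True
~(E | ~A) = ~True = False
~(E | ~A) & A = False & False = False
(~(E | ~A) & A) -> C = False -> ½ = True  [~False | ½]
E & ((~(E | ~A) & A) -> C) = True & True = True
(E & ((~(E | ~A) & A) -> C)) | C = True | ½ = True
~((E & ((~(E | ~A) & A) -> C)) | C) = ~True = False

False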